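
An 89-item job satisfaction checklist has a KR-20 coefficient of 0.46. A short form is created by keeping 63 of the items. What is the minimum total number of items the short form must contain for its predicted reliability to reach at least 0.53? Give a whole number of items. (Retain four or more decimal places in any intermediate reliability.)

Short-form reliability: n = 63/89 = 0.7079; r_63 = n·r/(1+(n−1)r) ≈ 0.3762
Length factor from the short form to reach 0.53: n' = 0.53(1 − 0.3762) / [0.3762(1 − 0.53)] ≈ 1.8698
Items = 1.8698 × 63 ≈ 117.80 → 118

118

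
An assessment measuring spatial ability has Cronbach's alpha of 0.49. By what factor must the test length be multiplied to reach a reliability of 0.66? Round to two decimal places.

2.02

n = 0.66 × (1 − 0.49) / [ 0.49 × (1 − 0.66) ]
n = 0.3366 / 0.1666 ≈ 2.0204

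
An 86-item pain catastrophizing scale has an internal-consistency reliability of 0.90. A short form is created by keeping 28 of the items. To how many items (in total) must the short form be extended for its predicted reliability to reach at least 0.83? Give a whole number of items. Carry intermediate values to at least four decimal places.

47

First, r for the 28-item form: n = 28/86 = 0.3256, so r_28 = 0.3256·0.90/(1 + (0.3256 − 1)·0.90) = 0.7456
Then solve for n' with r_old = 0.7456, r_target = 0.83: n' = 0.83(1 − 0.7456)/[0.7456(1 − 0.83)] = 1.6659
Items = 1.6659 × 28 ≈ 46.65 → 47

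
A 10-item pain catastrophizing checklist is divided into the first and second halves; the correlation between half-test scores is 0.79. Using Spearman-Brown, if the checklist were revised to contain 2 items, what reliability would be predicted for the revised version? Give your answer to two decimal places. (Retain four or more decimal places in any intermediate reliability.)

0.60

First correct the split-half correlation to full-test reliability: r_full = 2 × 0.79 / (1 + 0.79) ≈ 0.8827
Length factor from 10 to 2 items: n = 2/10 = 0.2000
r_new = n·r_full / (1 + (n − 1)·r_full) = 0.1765 / 0.2938 ≈ 0.6007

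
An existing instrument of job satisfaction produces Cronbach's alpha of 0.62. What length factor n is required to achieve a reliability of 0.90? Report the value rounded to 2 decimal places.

n = 0.90 × (1 − 0.62) / [ 0.62 × (1 − 0.90) ]
n = 0.3420 / 0.0620 ≈ 5.5161

5.52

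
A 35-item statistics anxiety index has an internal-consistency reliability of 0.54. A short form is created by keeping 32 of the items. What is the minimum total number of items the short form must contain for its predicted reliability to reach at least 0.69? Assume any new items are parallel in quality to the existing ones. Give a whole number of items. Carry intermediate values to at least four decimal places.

67

First, r for the 32-item form: n = 32/35 = 0.9143, so r_32 = 0.9143·0.54/(1 + (0.9143 − 1)·0.54) = 0.5177
Then solve for n' with r_old = 0.5177, r_target = 0.69: n' = 0.69(1 − 0.5177)/[0.5177(1 − 0.69)] = 2.0736
Items = 2.0736 × 32 ≈ 66.36 → 67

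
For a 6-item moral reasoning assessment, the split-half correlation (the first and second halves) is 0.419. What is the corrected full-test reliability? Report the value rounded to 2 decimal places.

The full test is twice the length of either half (n = 2).
r_full = 2(0.419) / (1 + 0.419)
r_full = 0.8380 / 1.4190 ≈ 0.5906

0.59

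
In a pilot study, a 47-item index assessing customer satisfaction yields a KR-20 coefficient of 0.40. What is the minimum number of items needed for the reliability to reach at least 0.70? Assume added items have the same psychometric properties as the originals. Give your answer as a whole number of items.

Rearranging the Spearman-Brown formula for n,
n = r_target (1 − r_old) / [ r_old (1 − r_target) ]
n = [0.70 × 0.60] / [0.40 × 0.30]
n = 0.4200 / 0.1200 ≈ 3.5000
Items needed = n × 47 = 3.5000 × 47 ≈ 164.50 → round up to 165

165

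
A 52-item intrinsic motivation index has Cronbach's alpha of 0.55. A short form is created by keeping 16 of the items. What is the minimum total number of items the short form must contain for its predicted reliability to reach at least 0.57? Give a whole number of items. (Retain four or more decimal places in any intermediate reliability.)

57

First, r for the 16-item form: n = 16/52 = 0.3077, so r_16 = 0.3077·0.55/(1 + (0.3077 − 1)·0.55) = 0.2733
Then solve for n' with r_old = 0.2733, r_target = 0.57: n' = 0.57(1 − 0.2733)/[0.2733(1 − 0.57)] = 3.5247
Items = 3.5247 × 16 ≈ 56.40 → 57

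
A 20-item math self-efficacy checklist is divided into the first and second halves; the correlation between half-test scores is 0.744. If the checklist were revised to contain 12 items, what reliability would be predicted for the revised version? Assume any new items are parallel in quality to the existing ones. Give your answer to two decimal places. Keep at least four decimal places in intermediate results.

First correct the split-half correlation to full-test reliability: r_full = 2 × 0.744 / (1 + 0.744) ≈ 0.8532
Then adjust to 12 items: n = 12/20 = 0.6000
r_new = n·r_full / (1 + (n − 1)·r_full) = 0.5119 / 0.6587 ≈ 0.7771

0.78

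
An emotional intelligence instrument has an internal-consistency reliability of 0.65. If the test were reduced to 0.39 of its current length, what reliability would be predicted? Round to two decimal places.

0.42

By Spearman-Brown, r_new = n r / (1 + (n − 1) r).
r_new = (0.39 × 0.65) / (1 + (0.39 − 1) × 0.65)
r_new = 0.2535 / 0.6035 ≈ 0.4200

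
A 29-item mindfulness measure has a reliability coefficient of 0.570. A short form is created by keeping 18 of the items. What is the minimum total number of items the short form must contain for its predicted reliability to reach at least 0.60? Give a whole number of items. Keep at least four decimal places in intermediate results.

Short-form reliability: n = 18/29 = 0.6207; r_18 = n·r/(1+(n−1)r) ≈ 0.4514
Then solve for n' with r_old = 0.4514, r_target = 0.60: n' = 0.60(1 − 0.4514)/[0.4514(1 − 0.60)] = 1.8230
Total items = 1.8230 × 18 = 32.81, rounded up to 33.

33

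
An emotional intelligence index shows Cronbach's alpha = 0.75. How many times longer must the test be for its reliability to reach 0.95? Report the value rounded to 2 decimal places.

6.33

Spearman-Brown solved for the length factor n:
n = r_target (1 − r_old) / [ r_old (1 − r_target) ]
n = 0.95(1 − 0.75) / [0.75(1 − 0.95)]
  = 0.2375 / 0.0375 = 6.3333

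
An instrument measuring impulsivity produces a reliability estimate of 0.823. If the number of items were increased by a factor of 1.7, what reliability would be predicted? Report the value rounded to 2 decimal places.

r_new = 1.7·0.823 / [1 + (1.7 − 1)·0.823]
     = 1.3991 / 1.5761 = 0.8877

0.89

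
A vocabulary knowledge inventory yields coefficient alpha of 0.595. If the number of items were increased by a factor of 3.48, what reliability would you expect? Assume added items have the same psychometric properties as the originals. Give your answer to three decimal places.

By Spearman-Brown, r_new = n r / (1 + (n − 1) r).
r_new = 3.48·0.595 / [1 + (3.48 − 1)·0.595]
r_new = 2.0706 / 2.4756 ≈ 0.8364

0.836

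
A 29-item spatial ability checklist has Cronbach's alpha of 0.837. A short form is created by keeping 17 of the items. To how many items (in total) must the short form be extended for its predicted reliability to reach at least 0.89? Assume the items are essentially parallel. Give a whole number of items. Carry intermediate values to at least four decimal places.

First, r for the 17-item form: n = 17/29 = 0.5862, so r_17 = 0.5862·0.837/(1 + (0.5862 − 1)·0.837) = 0.7506
Length factor from the short form to reach 0.89: n' = 0.89(1 − 0.7506) / [0.7506(1 − 0.89)] ≈ 2.6883
Total items = 2.6883 × 17 = 45.70, rounded up to 46.

46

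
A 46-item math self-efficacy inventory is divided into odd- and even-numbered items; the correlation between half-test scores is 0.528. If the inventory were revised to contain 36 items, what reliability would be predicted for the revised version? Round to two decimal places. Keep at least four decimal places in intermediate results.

0.64

First correct the split-half correlation to full-test reliability: r_full = 2 × 0.528 / (1 + 0.528) ≈ 0.6911
Then adjust to 36 items: n = 36/46 = 0.7826
r_new = n·r_full / (1 + (n − 1)·r_full) = 0.5409 / 0.8498 ≈ 0.6365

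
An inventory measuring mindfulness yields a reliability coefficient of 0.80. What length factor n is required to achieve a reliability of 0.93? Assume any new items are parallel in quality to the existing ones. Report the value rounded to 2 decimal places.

3.32

Spearman-Brown solved for the length factor n:
n = r*(1 − r) / [ r (1 − r*) ]
n = 0.93 × (1 − 0.80) / [ 0.80 × (1 − 0.93) ]
n = 0.1860 / 0.0560 ≈ 3.3214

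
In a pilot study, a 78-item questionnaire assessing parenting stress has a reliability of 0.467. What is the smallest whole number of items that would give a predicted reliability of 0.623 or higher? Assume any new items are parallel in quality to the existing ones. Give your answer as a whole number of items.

Rearranging the Spearman-Brown formula for n,
n = r*(1 − r) / [ r (1 − r*) ]
n = 0.623 × (1 − 0.467) / [ 0.467 × (1 − 0.623) ]
n = 0.332059 / 0.176059 ≈ 1.8861
1.8861 × 78 = 147.12 → 148 items

148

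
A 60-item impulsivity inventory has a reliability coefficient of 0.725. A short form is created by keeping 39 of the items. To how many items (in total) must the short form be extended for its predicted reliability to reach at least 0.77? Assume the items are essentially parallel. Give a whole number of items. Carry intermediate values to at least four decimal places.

77

First, r for the 39-item form: n = 39/60 = 0.6500, so r_39 = 0.6500·0.725/(1 + (0.6500 − 1)·0.725) = 0.6315
Then solve for n' with r_old = 0.6315, r_target = 0.77: n' = 0.77(1 − 0.6315)/[0.6315(1 − 0.77)] = 1.9536
Items = 1.9536 × 39 ≈ 76.19 → 77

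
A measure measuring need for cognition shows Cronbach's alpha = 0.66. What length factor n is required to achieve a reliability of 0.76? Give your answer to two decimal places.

n = [0.76 × 0.34] / [0.66 × 0.24]
n = 0.2584 / 0.1584 ≈ 1.6313

1.63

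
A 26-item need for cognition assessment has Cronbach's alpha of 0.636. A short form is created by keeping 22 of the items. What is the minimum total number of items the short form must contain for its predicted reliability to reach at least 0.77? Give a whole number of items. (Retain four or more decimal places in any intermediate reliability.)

50

First, r for the 22-item form: n = 22/26 = 0.8462, so r_22 = 0.8462·0.636/(1 + (0.8462 − 1)·0.636) = 0.5965
Then solve for n' with r_old = 0.5965, r_target = 0.77: n' = 0.77(1 − 0.5965)/[0.5965(1 − 0.77)] = 2.2646
Total items = 2.2646 × 22 = 49.82, rounded up to 50.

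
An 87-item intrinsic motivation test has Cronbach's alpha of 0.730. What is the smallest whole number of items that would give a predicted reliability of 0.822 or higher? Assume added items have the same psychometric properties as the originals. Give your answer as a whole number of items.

n = 0.822 × (1 − 0.730) / [ 0.730 × (1 − 0.822) ]
n = 0.221940 / 0.129940 ≈ 1.7080
Items needed = n × 87 = 1.7080 × 87 ≈ 148.60 → round up to 149

149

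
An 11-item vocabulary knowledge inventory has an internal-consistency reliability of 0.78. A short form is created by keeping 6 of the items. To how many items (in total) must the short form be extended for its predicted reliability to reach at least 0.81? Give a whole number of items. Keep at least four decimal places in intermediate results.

14

First, r for the 6-item form: n = 6/11 = 0.5455, so r_6 = 0.5455·0.78/(1 + (0.5455 − 1)·0.78) = 0.6592
Then solve for n' with r_old = 0.6592, r_target = 0.81: n' = 0.81(1 − 0.6592)/[0.6592(1 − 0.81)] = 2.2040
Items = 2.2040 × 6 ≈ 13.22 → 14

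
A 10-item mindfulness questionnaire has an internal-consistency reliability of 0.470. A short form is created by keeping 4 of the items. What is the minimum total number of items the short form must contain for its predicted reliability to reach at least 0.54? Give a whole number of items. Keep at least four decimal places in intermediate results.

Short-form reliability: n = 4/10 = 0.4000; r_4 = n·r/(1+(n−1)r) ≈ 0.2618
Length factor from the short form to reach 0.54: n' = 0.54(1 − 0.2618) / [0.2618(1 − 0.54)] ≈ 3.3101
Total items = 3.3101 × 4 = 13.24, rounded up to 14.

14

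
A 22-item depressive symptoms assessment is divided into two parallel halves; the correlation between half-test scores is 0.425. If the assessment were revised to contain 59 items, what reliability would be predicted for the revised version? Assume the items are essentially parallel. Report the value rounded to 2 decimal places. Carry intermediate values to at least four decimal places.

First correct the split-half correlation to full-test reliability: r_full = 2 × 0.425 / (1 + 0.425) ≈ 0.5965
Length factor from 22 to 59 items: n = 59/22 = 2.6818
r_new = n·r_full / (1 + (n − 1)·r_full) = 1.5997 / 2.0032 ≈ 0.7986

0.80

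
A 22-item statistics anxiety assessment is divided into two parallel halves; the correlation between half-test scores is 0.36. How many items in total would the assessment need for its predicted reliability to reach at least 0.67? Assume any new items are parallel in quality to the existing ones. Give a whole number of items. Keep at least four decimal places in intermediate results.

Corrected full-test reliability: r_full = 2 × 0.36 / (1 + 0.36) ≈ 0.5294
Solve Spearman-Brown for n: n = 0.67(1 − 0.5294) / [0.5294(1 − 0.67)] = 1.8048
Required items = 1.8048 × 22 = 39.71, so 40 items.

40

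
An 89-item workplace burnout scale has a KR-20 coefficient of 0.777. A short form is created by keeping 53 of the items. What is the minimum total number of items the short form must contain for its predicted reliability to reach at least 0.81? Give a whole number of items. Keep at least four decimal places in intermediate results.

Short-form reliability: n = 53/89 = 0.5955; r_53 = n·r/(1+(n−1)r) ≈ 0.6748
Then solve for n' with r_old = 0.6748, r_target = 0.81: n' = 0.81(1 − 0.6748)/[0.6748(1 − 0.81)] = 2.0545
Total items = 2.0545 × 53 = 108.89, rounded up to 109.

109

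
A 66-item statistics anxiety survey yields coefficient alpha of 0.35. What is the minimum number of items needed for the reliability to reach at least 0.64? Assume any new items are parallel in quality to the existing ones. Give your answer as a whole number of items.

Rearranging the Spearman-Brown formula for n,
n = r_target (1 − r_old) / [ r_old (1 − r_target) ]
n = [0.64 × 0.65] / [0.35 × 0.36]
n = 0.4160 / 0.1260 ≈ 3.3016
So the test needs 3.3016 × 66 ≈ 217.91 items; rounding up, 218.

218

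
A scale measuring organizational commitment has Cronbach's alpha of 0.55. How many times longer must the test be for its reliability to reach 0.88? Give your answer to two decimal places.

n = 0.88(1 − 0.55) / [0.55(1 − 0.88)]
  = 0.3960 / 0.0660 = 6.0000

6.00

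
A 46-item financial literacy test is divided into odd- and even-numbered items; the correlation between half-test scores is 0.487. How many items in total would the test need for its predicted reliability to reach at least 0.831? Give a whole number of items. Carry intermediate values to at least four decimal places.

Corrected full-test reliability: r_full = 2 × 0.487 / (1 + 0.487) ≈ 0.6550
n = r_tgt(1 − r_full) / [r_full(1 − r_tgt)] = 0.831 × 0.3450 / (0.6550 × 0.169) ≈ 2.5900
Items = 2.5900 × 46 ≈ 119.14 → 120

120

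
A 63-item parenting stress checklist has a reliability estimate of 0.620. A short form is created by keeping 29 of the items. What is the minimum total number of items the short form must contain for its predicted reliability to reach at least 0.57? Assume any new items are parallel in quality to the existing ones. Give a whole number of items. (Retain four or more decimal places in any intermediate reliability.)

Short-form reliability: n = 29/63 = 0.4603; r_29 = n·r/(1+(n−1)r) ≈ 0.4289
Then solve for n' with r_old = 0.4289, r_target = 0.57: n' = 0.57(1 − 0.4289)/[0.4289(1 − 0.57)] = 1.7651
Total items = 1.7651 × 29 = 51.19, rounded up to 52.

52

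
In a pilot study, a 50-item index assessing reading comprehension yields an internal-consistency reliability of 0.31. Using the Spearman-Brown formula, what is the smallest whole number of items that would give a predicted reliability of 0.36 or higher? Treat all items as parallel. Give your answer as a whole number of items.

63

Rearranging the Spearman-Brown formula for n,
n = r*(1 − r) / [ r (1 − r*) ]
n = [0.36 × 0.69] / [0.31 × 0.64]
n = 0.2484 / 0.1984 ≈ 1.2520
So the test needs 1.2520 × 50 ≈ 62.60 items; rounding up, 63.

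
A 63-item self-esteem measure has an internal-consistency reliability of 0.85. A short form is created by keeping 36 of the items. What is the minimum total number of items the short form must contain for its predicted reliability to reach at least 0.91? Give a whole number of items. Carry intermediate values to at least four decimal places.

Short-form reliability: n = 36/63 = 0.5714; r_36 = n·r/(1+(n−1)r) ≈ 0.7640
Length factor from the short form to reach 0.91: n' = 0.91(1 − 0.7640) / [0.7640(1 − 0.91)] ≈ 3.1233
Items = 3.1233 × 36 ≈ 112.44 → 113

113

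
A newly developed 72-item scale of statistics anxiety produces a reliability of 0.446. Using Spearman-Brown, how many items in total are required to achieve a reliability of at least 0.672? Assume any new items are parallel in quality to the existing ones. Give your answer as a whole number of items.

184

n = 0.672(1 − 0.446) / [0.446(1 − 0.672)]
n = 0.372288 / 0.146288 ≈ 2.5449
So the test needs 2.5449 × 72 ≈ 183.23 items; rounding up, 184.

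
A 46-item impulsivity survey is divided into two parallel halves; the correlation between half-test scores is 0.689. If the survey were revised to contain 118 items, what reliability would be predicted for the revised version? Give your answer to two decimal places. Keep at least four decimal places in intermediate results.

0.92

Full-test reliability from the split-half r: r_full = 2(0.689)/(1 + 0.689) = 0.8159
Then adjust to 118 items: n = 118/46 = 2.5652
r_new = n·r_full / (1 + (n − 1)·r_full) = 2.0929 / 2.2770 ≈ 0.9191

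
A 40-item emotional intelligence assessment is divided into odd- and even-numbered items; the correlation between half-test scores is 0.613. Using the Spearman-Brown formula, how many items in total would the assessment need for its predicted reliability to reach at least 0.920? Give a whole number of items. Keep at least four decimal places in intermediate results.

146

r_full = 2(0.613)/(1 + 0.613) = 0.7601
Solve Spearman-Brown for n: n = 0.920(1 − 0.7601) / [0.7601(1 − 0.920)] = 3.6296
Required items = 3.6296 × 40 = 145.18, so 146 items.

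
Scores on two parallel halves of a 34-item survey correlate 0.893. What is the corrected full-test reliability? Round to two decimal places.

0.94

r_full = 2r_hh / (1 + r_hh) = 2 × 0.893 / (1 + 0.893)
r_full = 1.7860 / 1.8930 ≈ 0.9435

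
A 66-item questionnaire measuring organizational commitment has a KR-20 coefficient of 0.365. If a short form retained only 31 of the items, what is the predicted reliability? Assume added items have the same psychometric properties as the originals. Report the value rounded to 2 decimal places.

The new length is 31/66 = 0.4697 times the old.
Spearman-Brown: r_new = n·r / (1 + (n − 1)·r)
r_new = 0.4697·0.365 / [1 + (0.4697 − 1)·0.365]
     = 0.1714 / 0.8064 = 0.2125

0.21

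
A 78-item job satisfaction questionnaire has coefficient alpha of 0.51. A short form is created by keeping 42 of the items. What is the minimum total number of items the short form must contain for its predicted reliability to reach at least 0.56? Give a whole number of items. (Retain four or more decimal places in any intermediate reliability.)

First, r for the 42-item form: n = 42/78 = 0.5385, so r_42 = 0.5385·0.51/(1 + (0.5385 − 1)·0.51) = 0.3592
Length factor from the short form to reach 0.56: n' = 0.56(1 − 0.3592) / [0.3592(1 − 0.56)] ≈ 2.2705
Total items = 2.2705 × 42 = 95.36, rounded up to 96.

96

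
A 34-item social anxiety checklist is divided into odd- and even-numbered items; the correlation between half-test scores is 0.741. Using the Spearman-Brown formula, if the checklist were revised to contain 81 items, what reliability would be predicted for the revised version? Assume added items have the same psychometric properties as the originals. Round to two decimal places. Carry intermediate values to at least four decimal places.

0.93

Spearman-Brown correction (n = 2): r_full = 2·0.741/(1 + 0.741) = 0.8512
Then adjust to 81 items: n = 81/34 = 2.3824
r_new = n·r_full / (1 + (n − 1)·r_full) = 2.0279 / 2.1767 ≈ 0.9316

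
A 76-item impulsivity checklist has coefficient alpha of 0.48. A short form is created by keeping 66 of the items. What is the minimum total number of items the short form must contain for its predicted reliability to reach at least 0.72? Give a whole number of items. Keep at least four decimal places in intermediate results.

First, r for the 66-item form: n = 66/76 = 0.8684, so r_66 = 0.8684·0.48/(1 + (0.8684 − 1)·0.48) = 0.4449
Length factor from the short form to reach 0.72: n' = 0.72(1 − 0.4449) / [0.4449(1 − 0.72)] ≈ 3.2084
Items = 3.2084 × 66 ≈ 211.75 → 212

212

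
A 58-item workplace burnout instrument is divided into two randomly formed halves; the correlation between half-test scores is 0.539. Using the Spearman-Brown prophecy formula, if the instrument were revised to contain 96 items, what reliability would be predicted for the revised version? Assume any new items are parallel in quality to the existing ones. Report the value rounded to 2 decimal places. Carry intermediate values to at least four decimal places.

Spearman-Brown correction (n = 2): r_full = 2·0.539/(1 + 0.539) = 0.7005
Then adjust to 96 items: n = 96/58 = 1.6552
r_new = n·r_full / (1 + (n − 1)·r_full) = 1.1595 / 1.4590 ≈ 0.7947

0.79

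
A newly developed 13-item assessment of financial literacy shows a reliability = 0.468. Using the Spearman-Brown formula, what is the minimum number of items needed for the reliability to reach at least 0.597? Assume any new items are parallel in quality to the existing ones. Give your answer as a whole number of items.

Spearman-Brown solved for the length factor n:
n = r*(1 − r) / [ r (1 − r*) ]
n = 0.597(1 − 0.468) / [0.468(1 − 0.597)]
  = 0.317604 / 0.188604 = 1.6840
Items needed = n × 13 = 1.6840 × 13 ≈ 21.89 → round up to 22

22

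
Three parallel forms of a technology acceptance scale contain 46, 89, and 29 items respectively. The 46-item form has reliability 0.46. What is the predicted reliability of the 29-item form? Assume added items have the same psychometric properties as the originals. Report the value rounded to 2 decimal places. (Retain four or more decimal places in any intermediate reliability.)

The 89-item form is not needed; work directly from the 46-item form with n = 29/46 = 0.6304.
r_{29} = n·r / (1 + (n − 1)·r) = 0.2900 / 0.8300 ≈ 0.3494

0.35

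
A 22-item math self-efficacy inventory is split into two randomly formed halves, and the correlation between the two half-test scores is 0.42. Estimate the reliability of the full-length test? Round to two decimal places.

0.59

r_full = 2r_hh / (1 + r_hh) = 2 × 0.42 / (1 + 0.42)
       = 0.8400 / 1.4200 = 0.5915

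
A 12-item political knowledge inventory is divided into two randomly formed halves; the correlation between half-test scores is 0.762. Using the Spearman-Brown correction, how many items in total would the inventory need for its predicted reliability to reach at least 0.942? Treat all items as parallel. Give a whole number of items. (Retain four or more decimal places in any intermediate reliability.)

Corrected full-test reliability: r_full = 2 × 0.762 / (1 + 0.762) ≈ 0.8649
Solve Spearman-Brown for n: n = 0.942(1 − 0.8649) / [0.8649(1 − 0.942)] = 2.5370
Required items = 2.5370 × 12 = 30.44, so 31 items.

31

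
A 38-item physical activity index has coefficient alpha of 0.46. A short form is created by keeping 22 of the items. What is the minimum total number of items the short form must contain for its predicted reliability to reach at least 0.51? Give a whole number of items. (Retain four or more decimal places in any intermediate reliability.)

47

First, r for the 22-item form: n = 22/38 = 0.5789, so r_22 = 0.5789·0.46/(1 + (0.5789 − 1)·0.46) = 0.3303
Length factor from the short form to reach 0.51: n' = 0.51(1 − 0.3303) / [0.3303(1 − 0.51)] ≈ 2.1103
Total items = 2.1103 × 22 = 46.43, rounded up to 47.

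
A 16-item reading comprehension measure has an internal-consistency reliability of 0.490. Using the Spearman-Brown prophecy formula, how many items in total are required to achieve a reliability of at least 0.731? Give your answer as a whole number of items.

46

Spearman-Brown solved for the length factor n:
n = r*(1 − r) / [ r (1 − r*) ]
n = [0.731 × 0.510] / [0.490 × 0.269]
  = 0.372810 / 0.131810 = 2.8284
2.8284 × 16 = 45.25 → 46 items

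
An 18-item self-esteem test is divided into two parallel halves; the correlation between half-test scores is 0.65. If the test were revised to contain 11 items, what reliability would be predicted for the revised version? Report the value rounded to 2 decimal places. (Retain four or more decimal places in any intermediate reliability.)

First correct the split-half correlation to full-test reliability: r_full = 2 × 0.65 / (1 + 0.65) ≈ 0.7879
Length factor from 18 to 11 items: n = 11/18 = 0.6111
r_new = n·r_full / (1 + (n − 1)·r_full) = 0.4815 / 0.6936 ≈ 0.6942

0.69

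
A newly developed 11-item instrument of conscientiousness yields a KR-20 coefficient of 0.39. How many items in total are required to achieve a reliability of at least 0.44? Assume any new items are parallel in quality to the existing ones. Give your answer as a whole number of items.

14

n = 0.44 × (1 − 0.39) / [ 0.39 × (1 − 0.44) ]
n = 0.2684 / 0.2184 ≈ 1.2289
1.2289 × 11 = 13.52 → 14 items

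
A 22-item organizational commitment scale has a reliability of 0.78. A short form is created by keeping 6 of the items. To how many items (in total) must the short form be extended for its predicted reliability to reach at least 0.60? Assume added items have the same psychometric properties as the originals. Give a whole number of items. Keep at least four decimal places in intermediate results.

First, r for the 6-item form: n = 6/22 = 0.2727, so r_6 = 0.2727·0.78/(1 + (0.2727 − 1)·0.78) = 0.4916
Length factor from the short form to reach 0.60: n' = 0.60(1 − 0.4916) / [0.4916(1 − 0.60)] ≈ 1.5513
Items = 1.5513 × 6 ≈ 9.31 → 10

10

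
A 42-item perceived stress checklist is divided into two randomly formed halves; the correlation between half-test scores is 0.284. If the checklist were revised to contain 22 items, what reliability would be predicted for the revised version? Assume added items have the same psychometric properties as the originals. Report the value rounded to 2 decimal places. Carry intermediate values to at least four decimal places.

Spearman-Brown correction (n = 2): r_full = 2·0.284/(1 + 0.284) = 0.4424
Length factor from 42 to 22 items: n = 22/42 = 0.5238
r_new = n·r_full / (1 + (n − 1)·r_full) = 0.2317 / 0.7893 ≈ 0.2936

0.29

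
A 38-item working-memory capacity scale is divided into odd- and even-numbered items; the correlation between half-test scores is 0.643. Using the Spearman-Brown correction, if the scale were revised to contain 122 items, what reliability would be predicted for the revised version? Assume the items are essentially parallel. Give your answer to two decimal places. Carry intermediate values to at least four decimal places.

Spearman-Brown correction (n = 2): r_full = 2·0.643/(1 + 0.643) = 0.7827
Length factor from 38 to 122 items: n = 122/38 = 3.2105
r_new = n·r_full / (1 + (n − 1)·r_full) = 2.5129 / 2.7302 ≈ 0.9204

0.92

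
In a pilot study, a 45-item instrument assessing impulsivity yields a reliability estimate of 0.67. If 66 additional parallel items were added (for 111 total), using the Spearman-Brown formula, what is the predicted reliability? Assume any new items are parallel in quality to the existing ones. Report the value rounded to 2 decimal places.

0.83

n = 111/45 = 2.4667
Spearman-Brown: r_new = n·r / (1 + (n − 1)·r)
r_new = (2.4667 × 0.67) / (1 + (2.4667 − 1) × 0.67)
r_new = 1.6527 / 1.9827 ≈ 0.8336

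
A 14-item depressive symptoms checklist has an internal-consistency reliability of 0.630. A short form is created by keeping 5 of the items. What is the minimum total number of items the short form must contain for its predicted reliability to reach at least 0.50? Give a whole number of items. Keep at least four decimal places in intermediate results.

9

Short-form reliability: n = 5/14 = 0.3571; r_5 = n·r/(1+(n−1)r) ≈ 0.3781
Then solve for n' with r_old = 0.3781, r_target = 0.50: n' = 0.50(1 − 0.3781)/[0.3781(1 − 0.50)] = 1.6448
Items = 1.6448 × 5 ≈ 8.22 → 9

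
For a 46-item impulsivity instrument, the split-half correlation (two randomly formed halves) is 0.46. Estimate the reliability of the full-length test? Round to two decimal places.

Each half is half the length of the full test, so the full test is n = 2 times a half.
r_full = 2r_hh / (1 + r_hh) = 2 × 0.46 / (1 + 0.46)
r_full = 0.9200 / 1.4600 ≈ 0.6301

0.63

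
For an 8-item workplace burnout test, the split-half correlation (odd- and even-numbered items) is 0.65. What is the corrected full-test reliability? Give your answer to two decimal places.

0.79

r_full = 2(0.65) / (1 + 0.65)
r_full = 1.3000 / 1.6500 ≈ 0.7879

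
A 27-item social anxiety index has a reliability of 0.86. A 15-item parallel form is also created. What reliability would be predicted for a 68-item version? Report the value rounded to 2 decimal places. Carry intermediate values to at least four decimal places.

0.94

Only the ratio of lengths matters: n = 68/27 = 2.5185
r_{68} = n·r / (1 + (n − 1)·r) = 2.1659 / 2.3059 ≈ 0.9393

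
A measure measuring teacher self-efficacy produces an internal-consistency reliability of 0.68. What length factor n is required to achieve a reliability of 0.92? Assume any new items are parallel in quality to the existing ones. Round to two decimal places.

Spearman-Brown solved for the length factor n:
n = r*(1 − r) / [ r (1 − r*) ]
n = 0.92 × (1 − 0.68) / [ 0.68 × (1 − 0.92) ]
n = 0.2944 / 0.0544 ≈ 5.4118

5.41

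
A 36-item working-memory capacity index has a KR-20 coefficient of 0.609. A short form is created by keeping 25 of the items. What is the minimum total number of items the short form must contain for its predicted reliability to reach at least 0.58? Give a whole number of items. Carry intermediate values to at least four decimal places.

32

First, r for the 25-item form: n = 25/36 = 0.6944, so r_25 = 0.6944·0.609/(1 + (0.6944 − 1)·0.609) = 0.5196
Then solve for n' with r_old = 0.5196, r_target = 0.58: n' = 0.58(1 − 0.5196)/[0.5196(1 − 0.58)] = 1.2768
Items = 1.2768 × 25 ≈ 31.92 → 32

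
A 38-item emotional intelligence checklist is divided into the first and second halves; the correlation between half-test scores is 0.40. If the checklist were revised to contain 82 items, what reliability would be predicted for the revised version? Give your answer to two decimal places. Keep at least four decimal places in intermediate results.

0.74

Full-test reliability from the split-half r: r_full = 2(0.40)/(1 + 0.40) = 0.5714
Then adjust to 82 items: n = 82/38 = 2.1579
r_new = n·r_full / (1 + (n − 1)·r_full) = 1.2330 / 1.6616 ≈ 0.7421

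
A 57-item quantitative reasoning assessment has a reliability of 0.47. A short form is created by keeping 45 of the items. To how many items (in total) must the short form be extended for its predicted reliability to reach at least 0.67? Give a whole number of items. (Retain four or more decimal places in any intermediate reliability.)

First, r for the 45-item form: n = 45/57 = 0.7895, so r_45 = 0.7895·0.47/(1 + (0.7895 − 1)·0.47) = 0.4118
Length factor from the short form to reach 0.67: n' = 0.67(1 − 0.4118) / [0.4118(1 − 0.67)] ≈ 2.9000
Total items = 2.9000 × 45 = 130.50, rounded up to 131.

131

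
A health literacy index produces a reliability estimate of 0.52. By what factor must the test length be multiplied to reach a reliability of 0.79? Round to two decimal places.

3.47

n = 0.79 × (1 − 0.52) / [ 0.52 × (1 − 0.79) ]
  = 0.3792 / 0.1092 = 3.4725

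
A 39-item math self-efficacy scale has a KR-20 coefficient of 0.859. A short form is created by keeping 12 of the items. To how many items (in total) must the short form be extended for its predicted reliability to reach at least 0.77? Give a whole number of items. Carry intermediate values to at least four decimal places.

Short-form reliability: n = 12/39 = 0.3077; r_12 = n·r/(1+(n−1)r) ≈ 0.6521
Length factor from the short form to reach 0.77: n' = 0.77(1 − 0.6521) / [0.6521(1 − 0.77)] ≈ 1.7861
Items = 1.7861 × 12 ≈ 21.43 → 22

22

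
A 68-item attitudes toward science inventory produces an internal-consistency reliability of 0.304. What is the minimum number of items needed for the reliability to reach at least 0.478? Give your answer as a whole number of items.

143

n = 0.478 × (1 − 0.304) / [ 0.304 × (1 − 0.478) ]
  = 0.332688 / 0.158688 = 2.0965
2.0965 × 68 = 142.56 → 143 items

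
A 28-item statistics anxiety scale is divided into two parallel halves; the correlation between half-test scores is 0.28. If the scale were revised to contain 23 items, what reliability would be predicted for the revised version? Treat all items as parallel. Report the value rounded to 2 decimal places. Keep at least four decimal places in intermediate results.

Full-test reliability from the split-half r: r_full = 2(0.28)/(1 + 0.28) = 0.4375
Length factor from 28 to 23 items: n = 23/28 = 0.8214
r_new = n·r_full / (1 + (n − 1)·r_full) = 0.3594 / 0.9219 ≈ 0.3898

0.39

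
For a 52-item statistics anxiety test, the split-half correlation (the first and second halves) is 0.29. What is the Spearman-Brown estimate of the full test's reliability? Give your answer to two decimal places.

Apply the Spearman-Brown correction with n = 2:
r_full = 2r_hh / (1 + r_hh) = 2 × 0.29 / (1 + 0.29)
r_full = 0.5800 / 1.2900 ≈ 0.4496

0.45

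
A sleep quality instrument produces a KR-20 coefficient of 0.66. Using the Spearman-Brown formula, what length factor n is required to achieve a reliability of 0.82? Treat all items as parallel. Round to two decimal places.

2.35

Rearranging the Spearman-Brown formula for n,
n = r_target (1 − r_old) / [ r_old (1 − r_target) ]
n = 0.82 × (1 − 0.66) / [ 0.66 × (1 − 0.82) ]
n = 0.2788 / 0.1188 ≈ 2.3468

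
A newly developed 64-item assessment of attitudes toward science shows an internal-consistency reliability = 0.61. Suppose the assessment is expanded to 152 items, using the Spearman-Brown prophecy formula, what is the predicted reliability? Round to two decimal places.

0.79

The new length is 152/64 = 2.375 times the old.
r_new = 2.375·0.61 / [1 + (2.375 − 1)·0.61]
     = 1.4487 / 1.8388 = 0.7879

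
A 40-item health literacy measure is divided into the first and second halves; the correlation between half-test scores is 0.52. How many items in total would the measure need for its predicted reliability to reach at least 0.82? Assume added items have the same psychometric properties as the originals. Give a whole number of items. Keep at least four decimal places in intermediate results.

Corrected full-test reliability: r_full = 2 × 0.52 / (1 + 0.52) ≈ 0.6842
Solve Spearman-Brown for n: n = 0.82(1 − 0.6842) / [0.6842(1 − 0.82)] = 2.1027
Required items = 2.1027 × 40 = 84.11, so 85 items.

85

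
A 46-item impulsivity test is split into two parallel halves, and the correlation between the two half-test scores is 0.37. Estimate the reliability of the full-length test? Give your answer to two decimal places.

r_full = 2(0.37) / (1 + 0.37)
r_full = 0.7400 / 1.3700 ≈ 0.5401

0.54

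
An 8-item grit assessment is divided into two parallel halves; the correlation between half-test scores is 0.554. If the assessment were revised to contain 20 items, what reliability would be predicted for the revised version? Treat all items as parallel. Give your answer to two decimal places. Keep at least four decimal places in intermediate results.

Full-test reliability from the split-half r: r_full = 2(0.554)/(1 + 0.554) = 0.7130
Then adjust to 20 items: n = 20/8 = 2.5000
r_new = n·r_full / (1 + (n − 1)·r_full) = 1.7825 / 2.0695 ≈ 0.8613

0.86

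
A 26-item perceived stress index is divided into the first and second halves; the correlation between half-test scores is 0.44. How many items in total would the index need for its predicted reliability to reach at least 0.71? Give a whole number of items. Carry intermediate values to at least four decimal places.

r_full = 2(0.44)/(1 + 0.44) = 0.6111
Solve Spearman-Brown for n: n = 0.71(1 − 0.6111) / [0.6111(1 − 0.71)] = 1.5581
Required items = 1.5581 × 26 = 40.51, so 41 items.

41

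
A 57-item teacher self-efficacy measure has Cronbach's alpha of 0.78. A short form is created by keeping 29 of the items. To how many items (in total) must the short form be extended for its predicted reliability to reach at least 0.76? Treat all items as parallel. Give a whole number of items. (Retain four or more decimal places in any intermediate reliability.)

51

First, r for the 29-item form: n = 29/57 = 0.5088, so r_29 = 0.5088·0.78/(1 + (0.5088 − 1)·0.78) = 0.6434
Length factor from the short form to reach 0.76: n' = 0.76(1 − 0.6434) / [0.6434(1 − 0.76)] ≈ 1.7551
Total items = 1.7551 × 29 = 50.90, rounded up to 51.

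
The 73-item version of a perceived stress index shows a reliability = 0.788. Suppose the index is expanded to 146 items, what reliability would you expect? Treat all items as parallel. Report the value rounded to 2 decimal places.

Length ratio n = 146/73 = 2
r_new = 2·0.788 / [1 + (2 − 1)·0.788]
r_new = 1.5760 / 1.7880 ≈ 0.8814

0.88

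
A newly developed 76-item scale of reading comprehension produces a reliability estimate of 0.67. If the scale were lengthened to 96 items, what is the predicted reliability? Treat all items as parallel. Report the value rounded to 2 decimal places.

0.72

n = 96/76 = 1.2632
By Spearman-Brown, r_new = n r / (1 + (n − 1) r).
r_new = (1.2632 × 0.67) / (1 + (1.2632 − 1) × 0.67)
     = 0.8463 / 1.1763 = 0.7195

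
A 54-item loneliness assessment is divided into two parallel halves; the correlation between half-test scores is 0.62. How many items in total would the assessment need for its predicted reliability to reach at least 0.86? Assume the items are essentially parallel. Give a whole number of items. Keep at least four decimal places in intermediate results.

r_full = 2(0.62)/(1 + 0.62) = 0.7654
Solve Spearman-Brown for n: n = 0.86(1 − 0.7654) / [0.7654(1 − 0.86)] = 1.8828
Required items = 1.8828 × 54 = 101.67, so 102 items.

102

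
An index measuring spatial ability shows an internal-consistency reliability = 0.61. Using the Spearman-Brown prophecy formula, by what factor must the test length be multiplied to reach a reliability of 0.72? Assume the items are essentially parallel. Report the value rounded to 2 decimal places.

1.64

n = 0.72(1 − 0.61) / [0.61(1 − 0.72)]
n = 0.2808 / 0.1708 ≈ 1.6440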